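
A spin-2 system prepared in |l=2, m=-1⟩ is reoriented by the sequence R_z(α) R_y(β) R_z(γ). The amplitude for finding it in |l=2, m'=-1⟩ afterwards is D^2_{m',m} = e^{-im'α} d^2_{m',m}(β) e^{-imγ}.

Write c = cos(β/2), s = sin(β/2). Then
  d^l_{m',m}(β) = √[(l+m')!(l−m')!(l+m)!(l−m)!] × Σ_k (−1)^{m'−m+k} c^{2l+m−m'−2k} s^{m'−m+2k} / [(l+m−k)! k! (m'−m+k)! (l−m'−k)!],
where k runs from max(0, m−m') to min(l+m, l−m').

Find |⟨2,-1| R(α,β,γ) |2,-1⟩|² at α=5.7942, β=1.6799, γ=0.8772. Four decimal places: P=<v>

P=0.2944

Split into d^2_{-1,-1}(β=1.6799) × two z-phases.
With c≡cos(β/2)=0.667500 and s≡sin(β/2)=0.744610, N=[1·6·1·6]^{1/2}=6.000000
The bounds max(0,m−m')=0 and min(l+m,l−m')=1 give 2 terms
  k=0: (−1)^0·6.0000/(6)·0.6675^4·0.7446^0 = +0.198520
  k=1: (−1)^1·6.0000/(2)·0.6675^2·0.7446^2 = -0.741108
d^2_{-1,-1}(1.6799) = +0.198520 -0.741108 = -0.542587
|D^2_{-1,-1}|² = |d^2_{-1,-1}(β)|² = (-0.542587)² = 0.294401 (the z-rotation phases have unit modulus)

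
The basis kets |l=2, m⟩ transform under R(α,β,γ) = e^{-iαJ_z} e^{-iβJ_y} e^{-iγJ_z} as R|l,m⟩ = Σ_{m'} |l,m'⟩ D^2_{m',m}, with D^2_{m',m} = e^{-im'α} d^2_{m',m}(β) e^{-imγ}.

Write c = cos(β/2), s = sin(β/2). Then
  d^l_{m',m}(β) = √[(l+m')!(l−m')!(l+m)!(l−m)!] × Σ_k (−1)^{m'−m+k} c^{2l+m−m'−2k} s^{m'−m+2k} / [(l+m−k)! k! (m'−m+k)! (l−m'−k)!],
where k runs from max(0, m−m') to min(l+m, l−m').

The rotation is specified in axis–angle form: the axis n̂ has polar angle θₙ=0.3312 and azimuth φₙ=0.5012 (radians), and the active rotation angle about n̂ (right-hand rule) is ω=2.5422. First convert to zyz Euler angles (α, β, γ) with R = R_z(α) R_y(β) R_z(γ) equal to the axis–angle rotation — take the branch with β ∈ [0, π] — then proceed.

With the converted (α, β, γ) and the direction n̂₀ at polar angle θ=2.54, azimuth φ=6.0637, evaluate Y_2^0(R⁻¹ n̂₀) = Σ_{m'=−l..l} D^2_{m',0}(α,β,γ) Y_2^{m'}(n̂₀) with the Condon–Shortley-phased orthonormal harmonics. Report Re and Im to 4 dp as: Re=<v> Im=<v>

Re=-0.1941 Im=0.0000

Axis–angle → zyz. n̂ = (sinθₙcosφₙ, sinθₙsinφₙ, cosθₙ) = (+0.285183, +0.156241, +0.945653), ω = 2.5422.
R = I cosω + sinω [n̂]ₓ + (1−cosω) n̂n̂ᵀ gives
  R = [-0.677197, -0.452134, +0.580499; +0.614829, -0.781111, +0.108860; +0.404215, +0.430627, +0.806951]
β = atan2(√(R₁₃²+R₂₃²), R₃₃) = 0.631824; α = atan2(R₂₃, R₁₃) mod 2π = 0.185375; γ = atan2(R₃₂, −R₃₁) mod 2π = 2.324568
Need the full column D^2_{m',0} for m'=−2..2 at α=0.1854, β=0.6318, γ=2.3246.
cos(β/2)=0.950513, sin(β/2)=0.310684
d^2_{-2,0}: single k=2 term ⇒ +0.213614;  D = +0.199100+0.077395i
d^2_{-1,0}: k∈[1..2] ⇒ +0.653535 -0.069821 = +0.583713;  D = +0.573713+0.107587i
d^2_{0,0}: k∈[0..2] ⇒ +0.816268 -0.348829 +0.009317 = +0.476756;  D = +0.476756+0.000000i
d^2_{1,0}: k∈[0..1] ⇒ -0.653535 +0.069821 = -0.583713;  D = -0.573713+0.107587i
d^2_{2,0}: single k=0 term ⇒ +0.213614;  D = +0.199100-0.077395i
Y_2^{m'}(θ=2.54,φ=6.0637) and Σ D·Y over m':
  (+0.1991+0.0774i)·(+0.1120+0.0526i)  (+0.5737+0.1076i)·(-0.3518-0.0785i)  (+0.4768+0.0000i)·(+0.3277+0.0000i)  (-0.5737+0.1076i)·(+0.3518-0.0785i)  (+0.1991-0.0774i)·(+0.1120-0.0526i)
Y_2^0(R⁻¹ n̂) = -0.194100+0.000000i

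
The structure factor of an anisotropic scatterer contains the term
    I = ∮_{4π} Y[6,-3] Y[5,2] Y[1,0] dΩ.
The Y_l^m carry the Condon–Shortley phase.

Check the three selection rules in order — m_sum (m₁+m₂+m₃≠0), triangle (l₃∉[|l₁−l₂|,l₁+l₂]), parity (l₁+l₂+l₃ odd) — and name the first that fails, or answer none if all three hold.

Σmᵢ = -1  ✗
l₃∈[|l₁−l₂|,l₁+l₂]=[1,11], have l₃=1
Σlᵢ = 12 ⇒ even

m_sum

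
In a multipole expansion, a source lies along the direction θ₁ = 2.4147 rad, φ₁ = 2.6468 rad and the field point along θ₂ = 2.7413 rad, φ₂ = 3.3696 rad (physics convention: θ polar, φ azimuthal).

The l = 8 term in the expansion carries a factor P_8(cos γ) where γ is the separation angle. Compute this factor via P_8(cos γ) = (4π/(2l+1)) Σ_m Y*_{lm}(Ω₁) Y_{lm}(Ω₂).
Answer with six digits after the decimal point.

-0.388766

Term-by-term m-sum for l=8 (normalisation 4π/17 = 0.739198):
  m=-8: (-0.01342 + 0.01429j) × (-0.00007 - 0.00027j) = 0.00000 + 0.00000j  (running Σ = 0.00000 + 0.00000j)
  m=-7: (-0.08365 + 0.02790j) × (-0.00007 - 0.00259j) = 0.00008 + 0.00021j  (running Σ = 0.00008 + 0.00022j)
  m=-6: (-0.23557 - 0.04112j) × (0.00311 - 0.01514j) = -0.00136 + 0.00344j  (running Σ = -0.00127 + 0.00365j)
  m=-5: (-0.33245 - 0.26211j) × (0.02732 - 0.05945j) = -0.02466 + 0.01260j  (running Σ = -0.02594 + 0.01626j)
  m=-4: (-0.17681 - 0.40861j) × (0.12276 - 0.15857j) = -0.08650 - 0.02212j  (running Σ = -0.11244 - 0.00586j)
  m=-3: (0.01061 - 0.12247j) × (0.33215 - 0.27081j) = -0.02964 - 0.04355j  (running Σ = -0.14208 - 0.04941j)
  m=-2: (-0.17702 + 0.26948j) × (0.49991 - 0.24520j) = -0.02242 + 0.17812j  (running Σ = -0.16449 + 0.12871j)
  m=-1: (-0.25759 + 0.13898j) × (0.20747 - 0.04814j) = -0.04675 + 0.04124j  (running Σ = -0.21125 + 0.16994j)
  m=0: (0.24034 + 0.00000j) × (-0.43038 + 0.00000j) = -0.10344 + 0.00000j  (running Σ = -0.31468 + 0.16994j)
  m=1: (0.25759 + 0.13898j) × (-0.20747 - 0.04814j) = -0.04675 - 0.04124j  (running Σ = -0.36143 + 0.12871j)
  m=2: (-0.17702 - 0.26948j) × (0.49991 + 0.24520j) = -0.02242 - 0.17812j  (running Σ = -0.38385 - 0.04941j)
  m=3: (-0.01061 - 0.12247j) × (-0.33215 - 0.27081j) = -0.02964 + 0.04355j  (running Σ = -0.41349 - 0.00586j)
  m=4: (-0.17681 + 0.40861j) × (0.12276 + 0.15857j) = -0.08650 + 0.02212j  (running Σ = -0.49999 + 0.01626j)
  m=5: (0.33245 - 0.26211j) × (-0.02732 - 0.05945j) = -0.02466 - 0.01260j  (running Σ = -0.52466 + 0.00365j)
  m=6: (-0.23557 + 0.04112j) × (0.00311 + 0.01514j) = -0.00136 - 0.00344j  (running Σ = -0.52601 + 0.00022j)
  m=7: (0.08365 + 0.02790j) × (0.00007 - 0.00259j) = 0.00008 - 0.00021j  (running Σ = -0.52593 + 0.00000j)
  m=8: (-0.01342 - 0.01429j) × (-0.00007 + 0.00027j) = 0.00000 - 0.00000j  (running Σ = -0.52593 + 0.00000j)
Σ over m = -0.52593 + 0.00000j; ×(4π/17) → -0.38877 + 0.00000j. Real part: -0.388766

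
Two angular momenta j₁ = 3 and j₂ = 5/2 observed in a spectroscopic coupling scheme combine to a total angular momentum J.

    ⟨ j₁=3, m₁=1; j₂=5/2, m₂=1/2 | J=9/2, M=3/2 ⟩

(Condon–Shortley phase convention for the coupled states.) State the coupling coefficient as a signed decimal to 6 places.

+0.147122

triangle: 1!×5!×4!/11! = 2880/39916800
(j±m)!: 4!×2!×3!×2!×6!×3! = 2488320
prefactor² = (2J+1)×Δ×N² = 138240/77
  k=0: +1/(0!×1!×2!×3!×3!×1!) = 1/72
  k=1: −1/(1!×0!×1!×2!×4!×2!) = -1/96
Σ = 1/288  ⇒  CG² = 138240/77×(1/288)² = 5/231
CG = +√(5/231) = +0.147122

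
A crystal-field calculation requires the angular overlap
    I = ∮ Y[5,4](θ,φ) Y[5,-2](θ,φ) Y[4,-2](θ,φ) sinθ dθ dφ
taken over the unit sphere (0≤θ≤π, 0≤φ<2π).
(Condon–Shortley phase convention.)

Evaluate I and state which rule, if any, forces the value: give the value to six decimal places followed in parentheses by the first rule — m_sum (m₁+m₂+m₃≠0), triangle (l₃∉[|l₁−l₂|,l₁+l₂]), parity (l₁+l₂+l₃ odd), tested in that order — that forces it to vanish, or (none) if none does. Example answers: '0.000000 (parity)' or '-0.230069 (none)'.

Rules hold: Σm=0, L=14 even, 0≤4≤10.
N = 11·11·9 = 1089
Δ = 6!·4!·4!/15! = 1/3153150
Racah Σ t=1..5: t=1:−1/69120 t=2:+1/1728 t=3:−1/576 t=4:+1/1728 t=5:−1/69120 = -7/11520
⇒ 3j(5 5 4; 0 0 0)² = 2/143, sgn -1
Racah Σ t=0..1: t=0:+1/25920 t=1:−1/11520 = -1/20736
⇒ 3j(5 5 4; 4 -2 -2)² = 5/429, sgn -1
4πI² = N·(3j₀)²·(3jₘ)² = 30/169
I = +1·√(0.177515/4π) = 0.11885360
No selection rule forces the value: the integral is nonzero (none).

0.118854 (none)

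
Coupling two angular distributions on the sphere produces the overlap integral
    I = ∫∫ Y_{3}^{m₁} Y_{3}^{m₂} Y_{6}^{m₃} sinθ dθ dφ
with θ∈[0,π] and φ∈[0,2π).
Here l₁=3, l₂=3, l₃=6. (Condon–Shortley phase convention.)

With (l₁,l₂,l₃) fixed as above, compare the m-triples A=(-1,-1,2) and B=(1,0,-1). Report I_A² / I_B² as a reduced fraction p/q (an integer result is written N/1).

Shared (l₁,l₂,l₃)=(3,3,6): N and (l;000)² cancel in I_A²/I_B².
A: Δ = 0!·6!·6!/13! = 1/12012; Racah Σ t=0..0: t=0:+1/2304 = 1/2304; ⇒ 3j(3 3 6; -1 -1 2)² = 5/143, sgn +1
B: Δ = 0!·6!·6!/13! = 1/12012; Racah Σ t=0..0: t=0:+1/1728 = 1/1728; ⇒ 3j(3 3 6; 1 0 -1)² = 25/858, sgn -1
I_A²/I_B² = (5/143)/(25/858) = 6/5

6/5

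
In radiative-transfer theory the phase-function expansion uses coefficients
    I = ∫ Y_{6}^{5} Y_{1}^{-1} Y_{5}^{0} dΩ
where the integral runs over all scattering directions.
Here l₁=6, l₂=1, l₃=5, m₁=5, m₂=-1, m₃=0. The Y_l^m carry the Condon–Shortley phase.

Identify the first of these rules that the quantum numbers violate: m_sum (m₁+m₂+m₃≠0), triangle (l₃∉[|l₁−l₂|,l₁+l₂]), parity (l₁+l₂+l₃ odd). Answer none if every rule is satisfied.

m_sum

azimuthal sum: 5 − 1 + 0 = 4  ✗
5 ≤ 5 ≤ 7 (triangle on l)
L = 6 + 1 + 5 = 12 (even)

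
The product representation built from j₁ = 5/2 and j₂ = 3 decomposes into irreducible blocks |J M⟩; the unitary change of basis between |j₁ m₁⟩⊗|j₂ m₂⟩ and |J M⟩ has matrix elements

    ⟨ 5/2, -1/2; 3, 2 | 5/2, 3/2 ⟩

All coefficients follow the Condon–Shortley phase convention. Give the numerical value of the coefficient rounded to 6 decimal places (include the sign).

j₁+j₂−J=3  J+j₁−j₂=2  J−j₁+j₂=3  j₁+j₂+J+1=9
(j₁±m₁, j₂±m₂, J±M) = (2,3,5,1,4,1)
P² = 288/7
sum k=2..3:
  [2] +1/12 = 1/12
  [3] −1/24 = -1/24
S = 1/24
C² = P²·S² = 1/14 ; C = +0.267261

+0.267261  (= +√(1/14))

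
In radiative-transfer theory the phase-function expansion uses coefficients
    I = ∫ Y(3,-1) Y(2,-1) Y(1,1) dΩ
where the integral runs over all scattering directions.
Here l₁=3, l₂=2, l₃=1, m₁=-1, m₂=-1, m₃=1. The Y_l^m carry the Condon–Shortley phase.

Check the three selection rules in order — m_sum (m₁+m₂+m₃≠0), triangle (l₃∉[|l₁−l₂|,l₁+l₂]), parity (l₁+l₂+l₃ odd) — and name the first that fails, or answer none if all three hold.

azimuthal sum: -1 − 1 + 1 = -1  ✗
1 ≤ 1 ≤ 5 (triangle on l)
L = 3 + 2 + 1 = 6 (even)

m_sum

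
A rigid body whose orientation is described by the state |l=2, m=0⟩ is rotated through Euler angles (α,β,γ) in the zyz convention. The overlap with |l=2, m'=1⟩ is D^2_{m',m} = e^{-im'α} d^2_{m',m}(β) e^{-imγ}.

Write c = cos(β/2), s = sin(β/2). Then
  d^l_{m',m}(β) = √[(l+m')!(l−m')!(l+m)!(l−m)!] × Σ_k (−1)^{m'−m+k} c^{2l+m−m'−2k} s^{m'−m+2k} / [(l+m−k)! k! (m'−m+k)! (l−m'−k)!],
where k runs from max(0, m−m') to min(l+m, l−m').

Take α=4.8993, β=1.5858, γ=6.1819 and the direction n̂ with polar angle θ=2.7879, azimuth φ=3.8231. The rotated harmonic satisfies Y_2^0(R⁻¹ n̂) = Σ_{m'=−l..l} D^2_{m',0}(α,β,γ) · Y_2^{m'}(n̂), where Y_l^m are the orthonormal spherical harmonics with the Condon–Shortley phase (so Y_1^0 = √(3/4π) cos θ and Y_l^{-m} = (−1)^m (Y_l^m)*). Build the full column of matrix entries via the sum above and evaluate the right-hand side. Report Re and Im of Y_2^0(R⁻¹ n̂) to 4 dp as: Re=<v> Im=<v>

Need the full column D^2_{m',0} for m'=−2..2 at α=4.8993, β=1.5858, γ=6.1819.
cos(β/2)=0.701782, sin(β/2)=0.712391
d^2_{-2,0}: single k=2 term ⇒ +0.612235;  D = -0.569953-0.223573i
d^2_{-1,0}: k∈[1..2] ⇒ +0.603117 -0.621490 = -0.018373;  D = -0.003414+0.018053i
d^2_{0,0}: k∈[0..2] ⇒ +0.242555 -0.999775 +0.257558 = -0.499662;  D = -0.499662+0.000000i
d^2_{1,0}: k∈[0..1] ⇒ -0.603117 +0.621490 = +0.018373;  D = +0.003414+0.018053i
d^2_{2,0}: single k=0 term ⇒ +0.612235;  D = -0.569953+0.223573i
Y_2^{m'}(θ=2.7879,φ=3.8231) and Σ D·Y over m':
  (-0.5700-0.2236i)·(+0.0096-0.0453i)  (-0.0034+0.0181i)·(+0.1949-0.1581i)  (-0.4997+0.0000i)·(+0.5173+0.0000i)  (+0.0034+0.0181i)·(-0.1949-0.1581i)  (-0.5700+0.2236i)·(+0.0096+0.0453i)
Y_2^0(R⁻¹ n̂) = -0.285256-0.000000i

Re=-0.2853 Im=0.0000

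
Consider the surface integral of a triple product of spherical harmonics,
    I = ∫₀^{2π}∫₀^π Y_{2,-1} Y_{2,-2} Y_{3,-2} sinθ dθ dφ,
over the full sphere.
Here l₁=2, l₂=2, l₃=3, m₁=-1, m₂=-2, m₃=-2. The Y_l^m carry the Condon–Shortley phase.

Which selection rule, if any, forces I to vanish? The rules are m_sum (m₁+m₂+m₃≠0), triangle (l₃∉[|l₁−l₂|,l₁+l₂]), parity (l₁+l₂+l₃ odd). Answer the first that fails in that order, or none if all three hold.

m_sum

azimuthal sum: -1 − 2 − 2 = -5  ✗
0 ≤ 3 ≤ 4 (triangle on l)
L = 2 + 2 + 3 = 7 (odd)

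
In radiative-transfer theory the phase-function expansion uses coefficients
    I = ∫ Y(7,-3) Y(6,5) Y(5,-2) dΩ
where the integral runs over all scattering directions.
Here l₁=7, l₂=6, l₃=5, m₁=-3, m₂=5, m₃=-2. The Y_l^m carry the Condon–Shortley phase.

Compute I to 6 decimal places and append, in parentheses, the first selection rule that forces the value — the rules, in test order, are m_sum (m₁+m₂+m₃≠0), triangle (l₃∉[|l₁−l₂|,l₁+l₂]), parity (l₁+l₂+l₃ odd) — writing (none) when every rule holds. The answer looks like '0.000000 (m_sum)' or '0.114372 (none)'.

Rules hold: Σm=0, L=18 even, 1≤5≤13.
N = 15·13·11 = 2145
Δ = 8!·6!·4!/19! = 1/174594420
Racah Σ t=2..6: t=2:+1/4147200 t=3:−1/207360 t=4:+1/82944 t=5:−1/207360 t=6:+1/4147200 = 1/345600
⇒ 3j(7 6 5; 0 0 0)² = 420/46189, sgn -1
Racah Σ t=7..8: t=7:−1/4354560 t=8:+1/11612160 = -1/6967296
⇒ 3j(7 6 5; -3 5 -2)² = 625/50388, sgn +1
4πI² = N·(3j₀)²·(3jₘ)² = 328125/1356277
I = -1·√(0.241931/4π) = -0.13875241
No selection rule forces the value: the integral is nonzero (none).

-0.138752 (none)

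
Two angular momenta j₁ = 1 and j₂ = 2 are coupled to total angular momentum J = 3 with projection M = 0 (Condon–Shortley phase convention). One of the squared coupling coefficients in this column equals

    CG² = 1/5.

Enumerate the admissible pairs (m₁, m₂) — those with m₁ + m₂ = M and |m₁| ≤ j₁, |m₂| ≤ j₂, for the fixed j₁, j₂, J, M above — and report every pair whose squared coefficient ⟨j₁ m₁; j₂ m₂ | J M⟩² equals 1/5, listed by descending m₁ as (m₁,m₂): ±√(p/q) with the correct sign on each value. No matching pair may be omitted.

(1,-1): +√(1/5); (-1,1): +√(1/5)

Admissible pairs with m₁+m₂ = M = 0: (-1,1), (0,0), (1,-1)
  (m₁,m₂)=(1,-1): CG² = 1/5, CG = +√(1/5)   ← matches the target
  (m₁,m₂)=(0,0): CG² = 3/5, CG = +√(3/5)
  (m₁,m₂)=(-1,1): CG² = 1/5, CG = +√(1/5)   ← matches the target
Pairs with CG² = 1/5: (1,-1): +√(1/5); (-1,1): +√(1/5)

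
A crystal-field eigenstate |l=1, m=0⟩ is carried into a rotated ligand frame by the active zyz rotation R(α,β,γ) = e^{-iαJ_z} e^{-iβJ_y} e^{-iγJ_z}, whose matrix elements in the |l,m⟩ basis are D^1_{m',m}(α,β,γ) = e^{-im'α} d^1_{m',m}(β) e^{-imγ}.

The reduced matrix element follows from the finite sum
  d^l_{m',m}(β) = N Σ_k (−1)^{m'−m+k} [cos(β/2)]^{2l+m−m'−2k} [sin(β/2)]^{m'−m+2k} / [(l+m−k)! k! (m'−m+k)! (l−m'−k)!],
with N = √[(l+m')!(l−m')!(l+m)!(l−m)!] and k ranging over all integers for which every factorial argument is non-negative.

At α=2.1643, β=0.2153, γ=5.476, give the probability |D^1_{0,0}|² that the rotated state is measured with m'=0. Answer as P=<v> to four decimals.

First d^1_{0,0}(β=0.2153), then the phase factors e^{-i(0)α} and e^{-i(0)γ}:
Half-angle: c=0.994211, s=0.107442. N=√(1·1·1·1)=1.000000
k∈{0,1} keeps every argument non-negative
  k=0: (−1)^0·1.0000/(1)·0.9942^2·0.1074^0 = +0.988456
  k=1: (−1)^1·1.0000/(1)·0.9942^0·0.1074^2 = -0.011544
d^1_{0,0}(0.2153) = +0.988456 -0.011544 = +0.976912
|D^1_{0,0}|² = |d^1_{0,0}(β)|² = (+0.976912)² = 0.954358 (the z-rotation phases have unit modulus)

P=0.9544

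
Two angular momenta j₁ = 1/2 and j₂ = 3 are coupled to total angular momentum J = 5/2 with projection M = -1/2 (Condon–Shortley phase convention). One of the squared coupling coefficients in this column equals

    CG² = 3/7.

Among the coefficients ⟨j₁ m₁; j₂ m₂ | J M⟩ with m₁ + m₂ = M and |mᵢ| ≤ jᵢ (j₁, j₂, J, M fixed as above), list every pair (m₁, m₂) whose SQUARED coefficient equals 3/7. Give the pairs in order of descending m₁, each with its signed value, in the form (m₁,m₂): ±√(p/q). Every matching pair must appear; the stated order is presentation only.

Admissible pairs with m₁+m₂ = M = -1/2: (-1/2,0), (1/2,-1)
  (m₁,m₂)=(1/2,-1): CG² = 4/7, CG = +√(4/7)
  (m₁,m₂)=(-1/2,0): CG² = 3/7, CG = −√(3/7)   ← matches the target
Pairs with CG² = 3/7: (-1/2,0): −√(3/7)

(-1/2,0): −√(3/7)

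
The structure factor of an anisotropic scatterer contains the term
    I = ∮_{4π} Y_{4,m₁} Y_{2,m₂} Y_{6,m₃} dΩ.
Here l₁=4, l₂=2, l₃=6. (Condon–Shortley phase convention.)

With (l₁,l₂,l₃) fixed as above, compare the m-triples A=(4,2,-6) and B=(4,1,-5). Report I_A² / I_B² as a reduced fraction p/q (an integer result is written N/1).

3/1

Same 4,2,6: normalisation and zero-m 3j drop out of the ratio.
A: Δ: 0! 8! 4! / 13! → 1/6435; sum: t=0:+1/967680 = 1/967680; 3j²(4 2 6; 4 2 -6) = Δ·Π!·Σ² = 1/13  (sign +1)
B: Δ: 0! 8! 4! / 13! → 1/6435; sum: t=0:+1/241920 = 1/241920; 3j²(4 2 6; 4 1 -5) = Δ·Π!·Σ² = 1/39  (sign -1)
I_A²/I_B² = (1/13)/(1/39) = 3/1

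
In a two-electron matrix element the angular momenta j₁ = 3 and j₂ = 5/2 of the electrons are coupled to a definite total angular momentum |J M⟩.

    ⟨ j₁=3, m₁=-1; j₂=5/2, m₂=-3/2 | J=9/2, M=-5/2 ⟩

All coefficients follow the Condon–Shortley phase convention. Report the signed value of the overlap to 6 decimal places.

+√(10/99) = +0.317821

triangle: 1!·5!·4!/11! = 2880/39916800
(j±m)!: 2!·4!·1!·4!·2!·7! = 11612160
prefactor² = (2J+1)·Δ·N² = 92160/11
  k=0: +1/(0!·1!·4!·1!·1!·3!) = 1/144
  k=1: −1/(1!·0!·3!·0!·2!·4!) = -1/288
Σ = 1/288  ⇒  CG² = 92160/11·(1/288)² = 10/99
CG = +√(10/99) = +0.317821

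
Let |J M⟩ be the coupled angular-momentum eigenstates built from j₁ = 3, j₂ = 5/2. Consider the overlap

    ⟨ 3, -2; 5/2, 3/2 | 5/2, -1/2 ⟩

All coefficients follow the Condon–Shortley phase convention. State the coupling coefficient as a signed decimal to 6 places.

√[6·3!3!2!/9! · 1!5!4!1!2!3!] = √(288/7)
  +(−1)^2/∏(2,1,3,2,0,0)! = 1/24  (running 1/24)
  +(−1)^3/∏(3,0,2,1,1,1)! = -1/12  (running -1/24)
⟨..|..⟩ = √(288/7)·(-1/24) = -0.267261

-0.267261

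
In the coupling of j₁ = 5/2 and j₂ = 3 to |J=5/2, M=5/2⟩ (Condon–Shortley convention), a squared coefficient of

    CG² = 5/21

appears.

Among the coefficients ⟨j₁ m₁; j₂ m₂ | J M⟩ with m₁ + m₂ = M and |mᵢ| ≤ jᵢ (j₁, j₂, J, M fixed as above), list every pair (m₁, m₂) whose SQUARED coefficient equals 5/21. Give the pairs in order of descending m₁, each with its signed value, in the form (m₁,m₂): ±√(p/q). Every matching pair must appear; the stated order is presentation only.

Admissible pairs with m₁+m₂ = M = 5/2: (-1/2,3), (1/2,2), (3/2,1), (5/2,0)
  (m₁,m₂)=(5/2,0): CG² = 5/42, CG = +√(5/42)
  (m₁,m₂)=(3/2,1): CG² = 2/7, CG = −√(2/7)
  (m₁,m₂)=(1/2,2): CG² = 5/14, CG = +√(5/14)
  (m₁,m₂)=(-1/2,3): CG² = 5/21, CG = −√(5/21)   ← matches the target
Pairs with CG² = 5/21: (-1/2,3): −√(5/21)

(-1/2,3): −√(5/21)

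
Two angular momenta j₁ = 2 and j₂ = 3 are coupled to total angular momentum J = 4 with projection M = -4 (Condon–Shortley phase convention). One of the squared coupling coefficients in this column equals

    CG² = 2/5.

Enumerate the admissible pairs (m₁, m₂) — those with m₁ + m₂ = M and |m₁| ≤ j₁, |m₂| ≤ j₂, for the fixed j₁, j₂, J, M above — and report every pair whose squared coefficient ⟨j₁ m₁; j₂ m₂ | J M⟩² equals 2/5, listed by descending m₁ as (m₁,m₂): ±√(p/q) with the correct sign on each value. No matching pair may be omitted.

(-2,-2): −√(2/5)

Admissible pairs with m₁+m₂ = M = -4: (-2,-2), (-1,-3)
  (m₁,m₂)=(-1,-3): CG² = 3/5, CG = +√(3/5)
  (m₁,m₂)=(-2,-2): CG² = 2/5, CG = −√(2/5)   ← matches the target
Pairs with CG² = 2/5: (-2,-2): −√(2/5)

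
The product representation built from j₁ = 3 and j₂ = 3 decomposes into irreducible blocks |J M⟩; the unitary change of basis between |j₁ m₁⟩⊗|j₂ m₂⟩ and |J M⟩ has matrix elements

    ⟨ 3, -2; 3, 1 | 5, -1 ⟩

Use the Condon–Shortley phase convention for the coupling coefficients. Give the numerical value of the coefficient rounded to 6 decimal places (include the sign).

√[11·1!5!5!/12! · 1!5!4!2!4!6!] = √(230400/7)
  +(−1)^0/∏(0,1,5,4,0,1)! = 1/2880  (running 1/2880)
  +(−1)^1/∏(1,0,4,3,1,2)! = -1/288  (running -1/320)
⟨..|..⟩ = √(230400/7)·(-1/320) = -0.566947

-0.566947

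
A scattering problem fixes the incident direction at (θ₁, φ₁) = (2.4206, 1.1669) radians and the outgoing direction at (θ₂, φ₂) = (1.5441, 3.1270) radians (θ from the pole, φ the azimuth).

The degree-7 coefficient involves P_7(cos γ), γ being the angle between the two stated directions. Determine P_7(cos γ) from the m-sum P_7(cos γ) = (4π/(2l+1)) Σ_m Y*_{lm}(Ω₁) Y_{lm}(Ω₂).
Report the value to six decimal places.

Term-by-term m-sum for l=7 (normalisation 4π/15 = 0.837758):
  m=-7: Y*=-0.008445+0.025978i  Y=-0.496194-0.050863i  product +0.005512-0.012460i
  m=-6: Y*=-0.087571-0.076529i  Y=+0.049645+0.004358i  product -0.004014-0.004181i
  m=-5: Y*=+0.262548-0.126400i  Y=+0.361917+0.026454i  product +0.098364-0.038801i
  m=-4: Y*=+0.020317+0.453323i  Y=-0.058402-0.003413i  product +0.000361-0.026544i
  m=-3: Y*=-0.336253-0.126224i  Y=-0.326043-0.014283i  product +0.107830+0.045957i
  m=-2: Y*=-0.054527+0.057026i  Y=+0.062248+0.001817i  product -0.003498+0.003451i
  m=-1: Y*=-0.155030-0.362734i  Y=+0.313097+0.004569i  product -0.046882-0.114280i
  m=+0: Y*=+0.042487-0.000000i  Y=-0.063387+0.000000i  product -0.002693+0.000000i
  m=+1: Y*=+0.155030-0.362734i  Y=-0.313097+0.004569i  product -0.046882+0.114280i
  m=+2: Y*=-0.054527-0.057026i  Y=+0.062248-0.001817i  product -0.003498-0.003451i
  m=+3: Y*=+0.336253-0.126224i  Y=+0.326043-0.014283i  product +0.107830-0.045957i
  m=+4: Y*=+0.020317-0.453323i  Y=-0.058402+0.003413i  product +0.000361+0.026544i
  m=+5: Y*=-0.262548-0.126400i  Y=-0.361917+0.026454i  product +0.098364+0.038801i
  m=+6: Y*=-0.087571+0.076529i  Y=+0.049645-0.004358i  product -0.004014+0.004181i
  m=+7: Y*=+0.008445+0.025978i  Y=+0.496194-0.050863i  product +0.005512+0.012460i
Total Σ_m = +0.312653-0.000000i. Multiply by 0.837758: +0.261927-0.000000i. P_7(cos γ) = 0.261927

0.261927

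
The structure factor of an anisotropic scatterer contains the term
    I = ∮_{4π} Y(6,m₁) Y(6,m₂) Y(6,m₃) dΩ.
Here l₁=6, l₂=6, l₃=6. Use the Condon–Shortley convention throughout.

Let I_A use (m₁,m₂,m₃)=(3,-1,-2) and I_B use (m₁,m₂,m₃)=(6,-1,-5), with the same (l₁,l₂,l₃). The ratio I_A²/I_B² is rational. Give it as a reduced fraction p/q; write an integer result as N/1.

27/121

Shared (l₁,l₂,l₃)=(6,6,6): N and (l;000)² cancel in I_A²/I_B².
A: Δ = 6!·6!·6!/19! = 1/325909584; Racah Σ t=0..3: t=0:+1/3110400 t=1:−1/276480 t=2:+1/207360 t=3:−1/1244160 = 1/1382400; ⇒ 3j(6 6 6; 3 -1 -2)² = 189/92378, sgn +1
B: Δ = 6!·6!·6!/19! = 1/325909584; Racah Σ t=0..0: t=0:+1/62208000 = 1/62208000; ⇒ 3j(6 6 6; 6 -1 -5)² = 77/8398, sgn -1
I_A²/I_B² = (189/92378)/(77/8398) = 27/121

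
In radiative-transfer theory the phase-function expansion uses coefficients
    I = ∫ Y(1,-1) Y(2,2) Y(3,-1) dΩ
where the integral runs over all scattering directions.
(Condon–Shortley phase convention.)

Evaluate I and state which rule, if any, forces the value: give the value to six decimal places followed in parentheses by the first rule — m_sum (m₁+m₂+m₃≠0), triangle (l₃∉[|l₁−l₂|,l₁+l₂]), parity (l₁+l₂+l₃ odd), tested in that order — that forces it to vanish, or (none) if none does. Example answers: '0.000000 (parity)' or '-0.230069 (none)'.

Rules hold: Σm=0, L=6 even, 1≤3≤3.
N = 3·5·7 = 105
Δ = 0!·2!·4!/7! = 1/105
Racah Σ t=0..0: t=0:+1/4 = 1/4
⇒ 3j(1 2 3; 0 0 0)² = 3/35, sgn -1
Racah Σ t=0..0: t=0:+1/48 = 1/48
⇒ 3j(1 2 3; -1 2 -1)² = 1/105, sgn +1
4πI² = N·(3j₀)²·(3jₘ)² = 3/35
I = -1·√(0.0857143/4π) = -0.08258890
No selection rule forces the value: the integral is nonzero (none).

-0.082589 (none)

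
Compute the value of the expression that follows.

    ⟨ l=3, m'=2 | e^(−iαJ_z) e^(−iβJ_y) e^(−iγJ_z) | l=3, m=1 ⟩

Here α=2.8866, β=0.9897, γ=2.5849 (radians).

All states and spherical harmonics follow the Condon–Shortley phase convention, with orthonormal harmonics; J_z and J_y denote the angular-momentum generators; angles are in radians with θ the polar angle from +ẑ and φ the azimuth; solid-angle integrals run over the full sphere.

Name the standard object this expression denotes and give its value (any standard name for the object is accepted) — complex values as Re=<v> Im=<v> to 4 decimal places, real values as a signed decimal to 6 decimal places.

Wigner D-matrix element, Re=0.1599 Im=0.2898

This is a Wigner D-matrix element — the rotation-matrix element ⟨l m'| R(α,β,γ) |l m⟩ in the angular-momentum basis.
First d^3_{2,1}(β=0.9897), then the phase factors e^{-i(2)α} and e^{-i(1)γ}:
With c≡cos(β/2)=0.880040 and s≡sin(β/2)=0.474900, N=[120·1·24·2]^{1/2}=75.894664
k: max(0,(1)−(2))=0 … min(3+(1),3−(2))=1
  k=0: (−1)^1·75.8947/(24)·0.8800^5·0.4749^1 = -0.792709
  k=1: (−1)^2·75.8947/(12)·0.8800^3·0.4749^3 = +0.461682
d^3_{2,1}(0.9897) = -0.792709 +0.461682 = -0.331027
Attach z-rotation phases: D = e^{-i(2)(2.8866)}·(-0.331027)·e^{-i(1)(2.5849)} = +0.159898+0.289848i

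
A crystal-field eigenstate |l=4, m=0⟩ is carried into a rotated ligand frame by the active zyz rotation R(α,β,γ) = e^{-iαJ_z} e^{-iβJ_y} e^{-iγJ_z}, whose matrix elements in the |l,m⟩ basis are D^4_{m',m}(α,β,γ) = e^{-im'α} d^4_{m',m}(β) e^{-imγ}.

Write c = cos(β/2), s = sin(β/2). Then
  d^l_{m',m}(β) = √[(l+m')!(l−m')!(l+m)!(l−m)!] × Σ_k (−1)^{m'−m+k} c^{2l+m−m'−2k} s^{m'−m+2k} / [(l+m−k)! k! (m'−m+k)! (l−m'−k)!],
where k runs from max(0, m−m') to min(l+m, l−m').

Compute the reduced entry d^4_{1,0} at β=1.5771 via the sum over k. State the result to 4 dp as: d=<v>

d^4_{1,0}(β=1.5771) via the finite sum:
With c≡cos(β/2)=0.704875 and s≡sin(β/2)=0.709332, N=[120·6·24·24]^{1/2}=643.987578
Admissible k: 0..3 (factorial args all ≥0)
  k=0: (−1)^1·643.9876/(144)·0.7049^7·0.7093^1 = -0.274251
  k=1: (−1)^2·643.9876/(24)·0.7049^5·0.7093^3 = +1.666380
  k=2: (−1)^3·643.9876/(24)·0.7049^3·0.7093^5 = -1.687522
  k=3: (−1)^4·643.9876/(144)·0.7049^1·0.7093^7 = +0.284822
d^4_{1,0}(1.5771) = -0.274251 +1.666380 -1.687522 +0.284822 = -0.010570

d=-0.0106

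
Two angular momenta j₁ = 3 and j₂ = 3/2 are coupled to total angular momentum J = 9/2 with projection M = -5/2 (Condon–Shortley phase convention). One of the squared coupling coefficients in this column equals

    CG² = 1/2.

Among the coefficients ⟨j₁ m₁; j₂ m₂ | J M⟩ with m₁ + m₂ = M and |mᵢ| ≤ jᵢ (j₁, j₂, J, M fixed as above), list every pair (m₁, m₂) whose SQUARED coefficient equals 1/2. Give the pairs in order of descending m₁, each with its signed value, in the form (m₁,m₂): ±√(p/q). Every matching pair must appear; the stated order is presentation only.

(-2,-1/2): +√(1/2)

Admissible pairs with m₁+m₂ = M = -5/2: (-3,1/2), (-2,-1/2), (-1,-3/2)
  (m₁,m₂)=(-1,-3/2): CG² = 5/12, CG = +√(5/12)
  (m₁,m₂)=(-2,-1/2): CG² = 1/2, CG = +√(1/2)   ← matches the target
  (m₁,m₂)=(-3,1/2): CG² = 1/12, CG = +√(1/12)
Pairs with CG² = 1/2: (-2,-1/2): +√(1/2)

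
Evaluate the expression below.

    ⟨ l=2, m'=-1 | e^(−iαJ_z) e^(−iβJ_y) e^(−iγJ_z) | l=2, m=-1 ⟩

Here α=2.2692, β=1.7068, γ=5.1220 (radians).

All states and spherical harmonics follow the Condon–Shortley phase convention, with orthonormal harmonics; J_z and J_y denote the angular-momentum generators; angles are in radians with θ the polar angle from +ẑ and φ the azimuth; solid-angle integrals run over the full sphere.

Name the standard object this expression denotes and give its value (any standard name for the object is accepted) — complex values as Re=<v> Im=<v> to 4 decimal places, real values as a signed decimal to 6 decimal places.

This is a Wigner D-matrix element — the rotation-matrix element ⟨l m'| R(α,β,γ) |l m⟩ in the angular-momentum basis.
First d^2_{-1,-1}(β=1.7068), then the phase factors e^{-i(-1)α} and e^{-i(-1)γ}:
c=cos(1.706800/2)=0.657425, s=sin(1.706800/2)=0.753520; N=√[1·6·1·6]=6.000000
k: max(0,(-1)−(-1))=0 … min(2+(-1),2−(-1))=1
  k=0: (−1)^0·6.0000/(6)·0.6574^4·0.7535^0 = +0.186803
  k=1: (−1)^1·6.0000/(2)·0.6574^2·0.7535^2 = -0.736213
d^2_{-1,-1}(1.7068) = +0.186803 -0.736213 = -0.549409
Phases: e^{-i·(-1)·2.2692}=-0.642996+0.765870i, e^{-i·(-1)·5.1220}=+0.398253-0.917276i ⇒ D=-0.245278-0.491619i

Wigner D-matrix element, Re=-0.2453 Im=-0.4916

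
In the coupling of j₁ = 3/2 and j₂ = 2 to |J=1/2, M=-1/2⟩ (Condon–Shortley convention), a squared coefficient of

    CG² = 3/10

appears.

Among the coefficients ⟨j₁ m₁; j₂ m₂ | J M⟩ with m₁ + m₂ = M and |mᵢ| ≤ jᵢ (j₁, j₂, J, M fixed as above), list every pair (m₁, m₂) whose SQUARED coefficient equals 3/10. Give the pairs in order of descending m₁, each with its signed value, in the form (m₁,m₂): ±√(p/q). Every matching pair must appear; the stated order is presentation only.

Admissible pairs with m₁+m₂ = M = -1/2: (-3/2,1), (-1/2,0), (1/2,-1), (3/2,-2)
  (m₁,m₂)=(3/2,-2): CG² = 2/5, CG = +√(2/5)
  (m₁,m₂)=(1/2,-1): CG² = 3/10, CG = −√(3/10)   ← matches the target
  (m₁,m₂)=(-1/2,0): CG² = 1/5, CG = +√(1/5)
  (m₁,m₂)=(-3/2,1): CG² = 1/10, CG = −√(1/10)
Pairs with CG² = 3/10: (1/2,-1): −√(3/10)

(1/2,-1): −√(3/10)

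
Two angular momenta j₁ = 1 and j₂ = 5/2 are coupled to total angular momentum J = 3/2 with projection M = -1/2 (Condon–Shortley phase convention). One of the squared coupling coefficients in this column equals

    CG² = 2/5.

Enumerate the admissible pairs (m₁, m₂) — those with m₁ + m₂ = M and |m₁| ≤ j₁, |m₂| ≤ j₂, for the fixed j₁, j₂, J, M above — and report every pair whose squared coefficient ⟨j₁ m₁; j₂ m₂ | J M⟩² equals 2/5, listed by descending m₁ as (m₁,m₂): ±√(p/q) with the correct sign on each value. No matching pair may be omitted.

Admissible pairs with m₁+m₂ = M = -1/2: (-1,1/2), (0,-1/2), (1,-3/2)
  (m₁,m₂)=(1,-3/2): CG² = 2/5, CG = +√(2/5)   ← matches the target
  (m₁,m₂)=(0,-1/2): CG² = 2/5, CG = −√(2/5)   ← matches the target
  (m₁,m₂)=(-1,1/2): CG² = 1/5, CG = +√(1/5)
Pairs with CG² = 2/5: (1,-3/2): +√(2/5); (0,-1/2): −√(2/5)

(1,-3/2): +√(2/5); (0,-1/2): −√(2/5)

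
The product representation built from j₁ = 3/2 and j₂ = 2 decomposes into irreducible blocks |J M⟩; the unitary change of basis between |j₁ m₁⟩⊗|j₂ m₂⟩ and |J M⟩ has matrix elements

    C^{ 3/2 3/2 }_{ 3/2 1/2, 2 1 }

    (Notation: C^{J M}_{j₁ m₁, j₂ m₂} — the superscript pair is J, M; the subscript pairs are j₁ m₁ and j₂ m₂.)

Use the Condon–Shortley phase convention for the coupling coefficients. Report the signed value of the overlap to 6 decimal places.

j₁+j₂−J=2  J+j₁−j₂=1  J−j₁+j₂=2  j₁+j₂+J+1=6
(j₁±m₁, j₂±m₂, J±M) = (2,1,3,1,3,0)
P² = 8/5
sum k=1..1:
  [1] −1/2 = -1/2
S = -1/2
C² = P²·S² = 2/5 ; C = -0.632456

−√(2/5) ≈ -0.632456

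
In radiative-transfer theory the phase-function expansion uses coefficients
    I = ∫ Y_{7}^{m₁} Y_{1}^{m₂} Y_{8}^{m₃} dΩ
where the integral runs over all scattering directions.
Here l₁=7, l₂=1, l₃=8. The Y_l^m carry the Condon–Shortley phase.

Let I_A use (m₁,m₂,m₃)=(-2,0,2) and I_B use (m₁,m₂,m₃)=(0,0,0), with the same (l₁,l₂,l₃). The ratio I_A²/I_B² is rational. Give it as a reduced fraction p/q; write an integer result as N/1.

15/16

Same 7,1,8: normalisation and zero-m 3j drop out of the ratio.
A: Δ: 0! 14! 2! / 17! → 1/2040; sum: t=0:+1/43545600 = 1/43545600; 3j²(7 1 8; -2 0 2) = Δ·Π!·Σ² = 1/34  (sign +1)
B: Δ: 0! 14! 2! / 17! → 1/2040; sum: t=0:+1/25401600 = 1/25401600; 3j²(7 1 8; 0 0 0) = Δ·Π!·Σ² = 8/255  (sign +1)
I_A²/I_B² = (1/34)/(8/255) = 15/16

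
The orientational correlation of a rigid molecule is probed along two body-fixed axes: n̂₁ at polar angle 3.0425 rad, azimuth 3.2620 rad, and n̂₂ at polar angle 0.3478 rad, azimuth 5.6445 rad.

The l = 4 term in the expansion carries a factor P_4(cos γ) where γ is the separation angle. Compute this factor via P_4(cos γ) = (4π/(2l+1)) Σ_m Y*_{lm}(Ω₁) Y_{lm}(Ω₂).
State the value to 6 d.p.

Term-by-term m-sum for l=4 (normalisation 4π/9 = 1.396263):
  [-4]  conj(Y_{4,-4})(Ω₁) = 0.00004 + 0.00002j ; Y_{4,-4}(Ω₂) = -0.00497 + 0.00331j ; Δ = -0.00000 + 0.00000j
  [-3]  conj(Y_{4,-3})(Ω₁) = 0.00113 + 0.00043j ; Y_{4,-3}(Ω₂) = -0.01577 + 0.04384j ; Δ = -0.00004 + 0.00004j
  [-2]  conj(Y_{4,-2})(Ω₁) = 0.01886 + 0.00463j ; Y_{4,-2}(Ω₂) = 0.05830 + 0.19295j ; Δ = 0.00021 + 0.00391j
  [-1]  conj(Y_{4,-1})(Ω₁) = 0.18178 + 0.02199j ; Y_{4,-1}(Ω₂) = 0.38786 + 0.28799j ; Δ = 0.06417 + 0.06088j
  [+0]  conj(Y_{4,0})(Ω₁) = 0.80523 + 0.00000j ; Y_{4,0}(Ω₂) = 0.40470 + 0.00000j ; Δ = 0.32588 + 0.00000j
  [+1]  conj(Y_{4,1})(Ω₁) = -0.18178 + 0.02199j ; Y_{4,1}(Ω₂) = -0.38786 + 0.28799j ; Δ = 0.06417 - 0.06088j
  [+2]  conj(Y_{4,2})(Ω₁) = 0.01886 - 0.00463j ; Y_{4,2}(Ω₂) = 0.05830 - 0.19295j ; Δ = 0.00021 - 0.00391j
  [+3]  conj(Y_{4,3})(Ω₁) = -0.00113 + 0.00043j ; Y_{4,3}(Ω₂) = 0.01577 + 0.04384j ; Δ = -0.00004 - 0.00004j
  [+4]  conj(Y_{4,4})(Ω₁) = 0.00004 - 0.00002j ; Y_{4,4}(Ω₂) = -0.00497 - 0.00331j ; Δ = -0.00000 - 0.00000j
Σ over m = 0.45456 + 0.00000j; ×(4π/9) → 0.63468 + 0.00000j. Real part: 0.634679

0.634679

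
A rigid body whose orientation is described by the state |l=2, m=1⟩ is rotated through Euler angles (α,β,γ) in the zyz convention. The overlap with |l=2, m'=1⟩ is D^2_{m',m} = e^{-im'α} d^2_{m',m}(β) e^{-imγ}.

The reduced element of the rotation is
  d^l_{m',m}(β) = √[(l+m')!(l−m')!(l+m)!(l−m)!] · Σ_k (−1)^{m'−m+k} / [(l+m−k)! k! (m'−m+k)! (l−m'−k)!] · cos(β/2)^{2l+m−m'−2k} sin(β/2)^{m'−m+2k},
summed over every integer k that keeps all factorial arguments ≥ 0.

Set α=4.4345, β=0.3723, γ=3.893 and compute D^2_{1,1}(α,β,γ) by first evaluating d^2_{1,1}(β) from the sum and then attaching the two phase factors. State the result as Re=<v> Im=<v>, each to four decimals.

Split into d^2_{1,1}(β=0.3723) × two z-phases.
c=cos(0.372300/2)=0.982724, s=sin(0.372300/2)=0.185077; N=√[6·1·6·1]=6.000000
The bounds max(0,m−m')=0 and min(l+m,l−m')=1 give 2 terms
  k=0: (−1)^0·6.0000/(6)·0.9827^4·0.1851^0 = +0.932666
  k=1: (−1)^1·6.0000/(2)·0.9827^2·0.1851^2 = -0.099240
d^2_{1,1}(0.3723) = +0.932666 -0.099240 = +0.833426
Phases: e^{-i·(1)·4.4345}=-0.274326+0.961637i, e^{-i·(1)·3.8930}=-0.730729+0.682668i ⇒ D=-0.380059-0.741724i

Re=-0.3801 Im=-0.7417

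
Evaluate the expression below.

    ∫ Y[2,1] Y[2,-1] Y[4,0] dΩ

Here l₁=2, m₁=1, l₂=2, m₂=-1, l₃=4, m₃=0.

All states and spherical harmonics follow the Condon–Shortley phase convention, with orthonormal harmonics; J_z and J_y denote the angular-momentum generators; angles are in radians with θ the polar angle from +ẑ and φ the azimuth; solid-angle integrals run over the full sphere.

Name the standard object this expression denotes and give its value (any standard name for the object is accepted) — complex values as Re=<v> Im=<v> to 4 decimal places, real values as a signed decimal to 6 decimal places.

Gaunt coefficient, +0.161197

This is a Gaunt coefficient — the integral of a triple product of spherical harmonics over the sphere.
Rules hold: Σm=0, L=8 even, 0≤4≤4.
N = 5·5·9 = 225
Δ = 0!·4!·4!/9! = 1/630
Racah Σ t=0..0: t=0:+1/16 = 1/16
⇒ 3j(2 2 4; 0 0 0)² = 2/35, sgn +1
Racah Σ t=0..0: t=0:+1/36 = 1/36
⇒ 3j(2 2 4; 1 -1 0)² = 8/315, sgn +1
4πI² = N·(3j₀)²·(3jₘ)² = 16/49
I = +1·√(0.326531/4π) = 0.16119702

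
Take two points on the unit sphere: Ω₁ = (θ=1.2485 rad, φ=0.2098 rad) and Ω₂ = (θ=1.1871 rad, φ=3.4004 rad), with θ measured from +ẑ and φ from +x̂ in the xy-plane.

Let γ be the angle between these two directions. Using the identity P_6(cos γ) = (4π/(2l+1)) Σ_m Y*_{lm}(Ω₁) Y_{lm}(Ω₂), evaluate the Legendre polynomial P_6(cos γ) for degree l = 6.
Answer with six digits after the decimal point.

Addition theorem: P_6(cos γ) = (4π/13) Σ_m Y*_{lm}(Ω₁) Y_{lm}(Ω₂), m = −6…6:
  m=-6: (+0.107983+0.334801i) × (+0.005513-0.307071i) = +0.103403-0.031313i  (running Σ = +0.103403-0.031313i)
  m=-5: (+0.202836+0.352790i) × (-0.117357+0.413156i) = -0.169561+0.042401i  (running Σ = -0.066159+0.011088i)
  m=-4: (+0.019988+0.022263i) × (+0.072900-0.122847i) = +0.004192-0.000832i  (running Σ = -0.061967+0.010256i)
  m=-3: (-0.269913-0.196549i) × (+0.202307-0.198707i) = -0.093661+0.013870i  (running Σ = -0.155628+0.024126i)
  m=-2: (-0.126771-0.056552i) × (-0.212802+0.121169i) = +0.033829-0.003326i  (running Σ = -0.121798+0.020800i)
  m=-1: (+0.281138+0.059864i) × (-0.199618+0.052848i) = -0.059284+0.002908i  (running Σ = -0.181082+0.023707i)
  m=0: (+0.165090-0.000000i) × (+0.264706+0.000000i) = +0.043700+0.000000i  (running Σ = -0.137382+0.023707i)
  m=1: (-0.281138+0.059864i) × (+0.199618+0.052848i) = -0.059284-0.002908i  (running Σ = -0.196666+0.020800i)
  m=2: (-0.126771+0.056552i) × (-0.212802-0.121169i) = +0.033829+0.003326i  (running Σ = -0.162836+0.024126i)
  m=3: (+0.269913-0.196549i) × (-0.202307-0.198707i) = -0.093661-0.013870i  (running Σ = -0.256497+0.010256i)
  m=4: (+0.019988-0.022263i) × (+0.072900+0.122847i) = +0.004192+0.000832i  (running Σ = -0.252305+0.011088i)
  m=5: (-0.202836+0.352790i) × (+0.117357+0.413156i) = -0.169561-0.042401i  (running Σ = -0.421867-0.031313i)
  m=6: (+0.107983-0.334801i) × (+0.005513+0.307071i) = +0.103403+0.031313i  (running Σ = -0.318464+0.000000i)
Accumulated sum -0.318464+0.000000i; after 4π/(2l+1) scaling, -0.307841+0.000000i ⇒ P_6 = -0.307841

-0.307841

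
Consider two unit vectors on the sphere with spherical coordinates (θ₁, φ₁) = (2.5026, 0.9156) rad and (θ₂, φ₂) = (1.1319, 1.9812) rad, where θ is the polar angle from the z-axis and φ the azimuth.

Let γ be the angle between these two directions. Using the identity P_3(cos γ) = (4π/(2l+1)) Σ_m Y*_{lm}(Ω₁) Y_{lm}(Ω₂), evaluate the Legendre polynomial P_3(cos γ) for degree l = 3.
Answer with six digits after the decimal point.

Expand P_3 via completeness: Σ_{m} conj(Y_{3,m}) at Ω₁ times Y_{3,m} at Ω₂ —
  m=-3: (-0.081694+0.034039i) × (+0.291807+0.103087i) = -0.027348+0.001511i  (running Σ = -0.027348+0.001511i)
  m=-2: (+0.075124-0.281941i) × (-0.242567+0.260383i) = +0.055190+0.087951i  (running Σ = +0.027842+0.089462i)
  m=-1: (+0.260905+0.339528i) × (+0.011337+0.026055i) = -0.005889+0.010647i  (running Σ = +0.021954+0.100109i)
  m=0: (-0.066383-0.000000i) × (-0.332558+0.000000i) = +0.022076+0.000000i  (running Σ = +0.044030+0.100109i)
  m=1: (-0.260905+0.339528i) × (-0.011337+0.026055i) = -0.005889-0.010647i  (running Σ = +0.038141+0.089462i)
  m=2: (+0.075124+0.281941i) × (-0.242567-0.260383i) = +0.055190-0.087951i  (running Σ = +0.093332+0.001511i)
  m=3: (+0.081694+0.034039i) × (-0.291807+0.103087i) = -0.027348-0.001511i  (running Σ = +0.065984-0.000000i)
Total Σ_m = +0.065984-0.000000i. Multiply by 1.795196: +0.118453-0.000000i. P_3(cos γ) = 0.118453

0.118453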